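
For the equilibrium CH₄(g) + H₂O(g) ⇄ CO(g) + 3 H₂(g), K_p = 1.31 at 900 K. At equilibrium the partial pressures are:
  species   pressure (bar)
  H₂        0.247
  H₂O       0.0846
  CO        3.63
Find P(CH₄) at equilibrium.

P(CH₄) = 0.494 bar

At equilibrium, K_p = P(CO)·P(H₂)³ / (P(CH₄)·P(H₂O)) = 1.31.
(3.63)·(0.247)³ / ((P(CH₄))·(0.0846)) = 1.31
P(CH₄) = 0.494 bar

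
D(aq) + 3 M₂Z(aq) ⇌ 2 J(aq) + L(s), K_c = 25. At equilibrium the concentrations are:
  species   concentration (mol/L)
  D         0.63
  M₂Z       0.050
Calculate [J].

[J] = 0.044 mol/L

(L is a pure solid — omitted from K_c.)
At equilibrium, K_c = [J]² / ([D]·[M₂Z]³) = 25.
([J])² / ((0.63)·(0.050)³) = 25
[J]² = 0.00197 ⇒ [J] = 0.044 mol/L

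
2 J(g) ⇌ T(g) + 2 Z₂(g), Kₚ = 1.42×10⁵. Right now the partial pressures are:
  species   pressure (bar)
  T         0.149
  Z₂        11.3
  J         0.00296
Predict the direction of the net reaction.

Qₚ = P(T)·P(Z₂)² / P(J)² = (0.149)·(11.3)² / (0.00296)² = 2.17×10⁶
Qₚ = 2.17×10⁶ > Kₚ = 1.42×10⁵, so the reverse reaction proceeds.

reverse (toward reactants)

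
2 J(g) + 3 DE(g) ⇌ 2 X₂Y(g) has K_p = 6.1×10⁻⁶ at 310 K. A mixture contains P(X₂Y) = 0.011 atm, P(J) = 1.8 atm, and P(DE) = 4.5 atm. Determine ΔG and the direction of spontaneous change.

ΔG = -6.96 kJ/mol; the forward reaction is spontaneous

Q_p = P(X₂Y)² / (P(J)²·P(DE)³) = (0.011)² / ((1.8)²·(4.5)³) = 4.10×10⁻⁷
ΔG = RT ln(Q_p/K_p) = (8.314 J mol⁻¹ K⁻¹)(310 K) × ln(4.10×10⁻⁷/6.1×10⁻⁶)
   = (2.577 kJ/mol)(-2.700) = -6.96 kJ/mol
ΔG < 0, so the forward reaction is spontaneous (proceeds forward).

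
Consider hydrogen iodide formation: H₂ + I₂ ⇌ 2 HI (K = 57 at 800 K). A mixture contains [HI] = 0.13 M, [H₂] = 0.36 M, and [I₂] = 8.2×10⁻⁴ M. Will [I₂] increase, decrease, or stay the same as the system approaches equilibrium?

stay the same

Q = [HI]² / ([H₂]·[I₂]) = (0.13)² / ((0.36)·(8.2×10⁻⁴)) = 57
Q = 57 = K; the system is at equilibrium.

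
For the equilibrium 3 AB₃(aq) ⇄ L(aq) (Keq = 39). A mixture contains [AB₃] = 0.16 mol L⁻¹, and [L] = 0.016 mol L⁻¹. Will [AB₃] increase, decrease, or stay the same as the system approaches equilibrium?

decrease

Q = [L] / [AB₃]³ = (0.016) / (0.16)³ = 3.9
Q = 3.9 < Keq = 39: net forward reaction.
AB₃ is a reactant, so it decreases.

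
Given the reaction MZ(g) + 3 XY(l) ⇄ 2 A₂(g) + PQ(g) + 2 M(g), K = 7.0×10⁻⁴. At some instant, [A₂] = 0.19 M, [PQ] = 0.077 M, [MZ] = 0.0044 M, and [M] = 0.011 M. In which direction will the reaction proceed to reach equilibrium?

(XY is a pure liquid — omitted from Q.)
Q = [A₂]²·[PQ]·[M]² / [MZ] = (0.19)²·(0.077)·(0.011)² / (0.0044) = 7.6×10⁻⁵
Q = 7.6×10⁻⁵ < K = 7.0×10⁻⁴, so the forward reaction proceeds.

forward (toward products)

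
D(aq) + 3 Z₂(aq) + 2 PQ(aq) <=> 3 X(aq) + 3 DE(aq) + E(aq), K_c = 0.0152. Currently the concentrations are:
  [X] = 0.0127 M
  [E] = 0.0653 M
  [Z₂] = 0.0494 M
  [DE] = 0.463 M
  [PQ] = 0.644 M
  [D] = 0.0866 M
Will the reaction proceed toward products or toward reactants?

to the right

Q_c = [X]³·[DE]³·[E] / ([D]·[Z₂]³·[PQ]²) = (0.0127)³·(0.463)³·(0.0653) / ((0.0866)·(0.0494)³·(0.644)²) = 0.00307
Q_c = 0.00307 < K_c = 0.0152, so the forward reaction proceeds.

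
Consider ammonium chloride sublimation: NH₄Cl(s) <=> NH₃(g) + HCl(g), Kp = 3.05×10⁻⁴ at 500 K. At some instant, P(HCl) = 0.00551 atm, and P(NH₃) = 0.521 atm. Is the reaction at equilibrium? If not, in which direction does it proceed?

(NH₄Cl is a pure solid — omitted from Qp.)
Qp = P(NH₃)·P(HCl) = (0.521)·(0.00551) = 0.00287
Qp = 0.00287 > Kp = 3.05×10⁻⁴, so the reverse reaction proceeds.

toward reactants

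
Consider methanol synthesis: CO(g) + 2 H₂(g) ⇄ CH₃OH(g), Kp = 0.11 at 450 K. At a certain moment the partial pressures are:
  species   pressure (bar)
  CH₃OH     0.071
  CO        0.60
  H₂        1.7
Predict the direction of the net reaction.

Qp = P(CH₃OH) / (P(CO)·P(H₂)²) = (0.071) / ((0.60)·(1.7)²) = 0.041
Qp = 0.041 < Kp = 0.11, so the forward reaction proceeds.

forward (toward products)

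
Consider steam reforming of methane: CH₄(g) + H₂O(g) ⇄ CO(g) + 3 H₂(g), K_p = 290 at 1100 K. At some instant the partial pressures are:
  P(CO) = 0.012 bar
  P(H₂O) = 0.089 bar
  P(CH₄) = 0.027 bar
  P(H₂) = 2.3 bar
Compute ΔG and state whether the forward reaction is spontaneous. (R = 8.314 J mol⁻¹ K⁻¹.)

Q_p = P(CO)·P(H₂)³ / (P(CH₄)·P(H₂O)) = (0.012)·(2.3)³ / ((0.027)·(0.089)) = 60.8
ΔG = RT ln(Q_p/K_p) = (8.314 J mol⁻¹ K⁻¹)(1100 K) × ln(60.8/290)
   = (9.145 kJ/mol)(-1.562) = -14.3 kJ/mol
ΔG < 0, so the forward reaction is spontaneous (proceeds forward).

ΔG = -14.3 kJ/mol; the forward reaction is spontaneous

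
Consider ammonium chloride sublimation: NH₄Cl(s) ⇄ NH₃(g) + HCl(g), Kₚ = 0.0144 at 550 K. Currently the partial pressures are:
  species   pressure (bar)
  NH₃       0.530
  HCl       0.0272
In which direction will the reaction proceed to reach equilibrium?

no net change (already at equilibrium)

(NH₄Cl is a pure solid — omitted from Qₚ.)
Qₚ = P(NH₃)·P(HCl) = (0.530)·(0.0272) = 0.0144
Qₚ = 0.0144 = Kₚ, so the system is already at equilibrium.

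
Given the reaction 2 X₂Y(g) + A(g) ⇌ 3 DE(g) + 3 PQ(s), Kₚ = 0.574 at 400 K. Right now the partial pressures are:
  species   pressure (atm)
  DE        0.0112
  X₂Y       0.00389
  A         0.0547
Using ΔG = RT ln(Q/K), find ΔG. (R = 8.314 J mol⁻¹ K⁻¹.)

(PQ is a pure solid — omitted from Qₚ.)
Qₚ = P(DE)³ / (P(X₂Y)²·P(A)) = (0.0112)³ / ((0.00389)²·(0.0547)) = 1.70
ΔG = RT ln(Qₚ/Kₚ) = (8.314 J mol⁻¹ K⁻¹)(400 K) × ln(1.70/0.574)
   = (3.326 kJ/mol)(1.086) = 3.61 kJ/mol
ΔG > 0, so the forward reaction is non-spontaneous (proceeds in reverse).

ΔG = 3.61 kJ/mol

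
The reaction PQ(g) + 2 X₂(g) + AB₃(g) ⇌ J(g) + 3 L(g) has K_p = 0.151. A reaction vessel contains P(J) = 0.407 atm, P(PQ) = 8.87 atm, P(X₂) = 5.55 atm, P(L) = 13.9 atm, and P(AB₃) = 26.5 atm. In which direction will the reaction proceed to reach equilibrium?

at equilibrium

Q_p = P(J)·P(L)³ / (P(PQ)·P(X₂)²·P(AB₃)) = (0.407)·(13.9)³ / ((8.87)·(5.55)²·(26.5)) = 0.151
Q_p = 0.151 = K_p, so the system is already at equilibrium.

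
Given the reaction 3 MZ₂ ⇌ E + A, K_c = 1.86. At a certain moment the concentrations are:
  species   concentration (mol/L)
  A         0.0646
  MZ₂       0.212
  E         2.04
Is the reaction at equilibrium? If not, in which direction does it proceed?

Q_c = [E]·[A] / [MZ₂]³ = (2.04)·(0.0646) / (0.212)³ = 13.8
Q_c = 13.8 > K_c = 1.86, so the reverse reaction proceeds.

toward reactants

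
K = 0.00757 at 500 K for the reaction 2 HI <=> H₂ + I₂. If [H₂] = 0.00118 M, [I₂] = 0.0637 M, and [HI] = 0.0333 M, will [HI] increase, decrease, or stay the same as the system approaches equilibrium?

increase

Q = [H₂]·[I₂] / [HI]² = (0.00118)·(0.0637) / (0.0333)² = 0.0678
Q = 0.0678 > K = 0.00757: net reverse reaction.
HI is a reactant, so it increases.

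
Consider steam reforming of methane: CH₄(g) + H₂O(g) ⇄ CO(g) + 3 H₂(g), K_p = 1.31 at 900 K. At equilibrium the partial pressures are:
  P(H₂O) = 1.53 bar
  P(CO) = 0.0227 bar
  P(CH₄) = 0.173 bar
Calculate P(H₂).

At equilibrium, K_p = P(CO)·P(H₂)³ / (P(CH₄)·P(H₂O)) = 1.31.
(0.0227)·(P(H₂))³ / ((0.173)·(1.53)) = 1.31
P(H₂)³ = 15.3 ⇒ P(H₂) = 2.48 bar

P(H₂) = 2.48 bar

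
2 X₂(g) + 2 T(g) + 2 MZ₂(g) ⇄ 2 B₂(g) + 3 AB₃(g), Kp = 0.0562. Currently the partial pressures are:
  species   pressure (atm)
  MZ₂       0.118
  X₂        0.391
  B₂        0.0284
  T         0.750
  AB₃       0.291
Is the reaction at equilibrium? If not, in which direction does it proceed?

toward products

Qp = P(B₂)²·P(AB₃)³ / (P(X₂)²·P(T)²·P(MZ₂)²) = (0.0284)²·(0.291)³ / ((0.391)²·(0.750)²·(0.118)²) = 0.0166
Qp = 0.0166 < Kp = 0.0562, so the forward reaction proceeds.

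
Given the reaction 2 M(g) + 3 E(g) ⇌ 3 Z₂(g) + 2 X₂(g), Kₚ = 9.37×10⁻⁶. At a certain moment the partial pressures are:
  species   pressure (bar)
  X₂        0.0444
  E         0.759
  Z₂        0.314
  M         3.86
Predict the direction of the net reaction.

no net change (already at equilibrium)

Qₚ = P(Z₂)³·P(X₂)² / (P(M)²·P(E)³) = (0.314)³·(0.0444)² / ((3.86)²·(0.759)³) = 9.37×10⁻⁶
Qₚ = 9.37×10⁻⁶ = Kₚ, so the system is already at equilibrium.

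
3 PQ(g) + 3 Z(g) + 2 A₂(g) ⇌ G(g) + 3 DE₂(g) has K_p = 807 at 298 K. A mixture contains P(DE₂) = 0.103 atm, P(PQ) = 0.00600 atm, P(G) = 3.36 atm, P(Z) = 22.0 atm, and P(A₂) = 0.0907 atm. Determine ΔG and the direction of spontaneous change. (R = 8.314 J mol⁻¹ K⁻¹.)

ΔG = -3.53 kJ/mol; the forward reaction is spontaneous

Q_p = P(G)·P(DE₂)³ / (P(PQ)³·P(Z)³·P(A₂)²) = (3.36)·(0.103)³ / ((0.00600)³·(22.0)³·(0.0907)²) = 194
ΔG = RT ln(Q_p/K_p) = (8.314 J mol⁻¹ K⁻¹)(298 K) × ln(194/807)
   = (2.478 kJ/mol)(-1.425) = -3.53 kJ/mol
ΔG < 0, so the forward reaction is spontaneous (proceeds forward).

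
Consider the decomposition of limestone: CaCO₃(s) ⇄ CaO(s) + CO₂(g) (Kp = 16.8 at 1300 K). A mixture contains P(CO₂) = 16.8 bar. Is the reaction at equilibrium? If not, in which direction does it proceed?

(CaCO₃, CaO are pure solids — omitted from Qp.)
Qp = P(CO₂) = 16.8
Qp = 16.8 = Kp, so the system is already at equilibrium.

at equilibrium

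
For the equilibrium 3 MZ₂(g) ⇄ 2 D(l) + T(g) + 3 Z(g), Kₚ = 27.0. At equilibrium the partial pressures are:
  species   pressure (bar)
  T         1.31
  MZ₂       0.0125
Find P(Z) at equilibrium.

(D is a pure liquid — omitted from Kₚ.)
At equilibrium, Kₚ = P(T)·P(Z)³ / P(MZ₂)³ = 27.0.
(1.31)·(P(Z))³ / (0.0125)³ = 27.0
P(Z)³ = 4.03×10⁻⁵ ⇒ P(Z) = 0.0343 bar

P(Z) = 0.0343 bar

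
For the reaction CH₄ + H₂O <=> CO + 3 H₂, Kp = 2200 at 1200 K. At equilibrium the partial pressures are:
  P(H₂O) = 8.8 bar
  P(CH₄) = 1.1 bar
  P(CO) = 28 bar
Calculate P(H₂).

P(H₂) = 9.1 bar

At equilibrium, Kp = P(CO)·P(H₂)³ / (P(CH₄)·P(H₂O)) = 2200.
(28)·(P(H₂))³ / ((1.1)·(8.8)) = 2200
P(H₂)³ = 761 ⇒ P(H₂) = 9.1 bar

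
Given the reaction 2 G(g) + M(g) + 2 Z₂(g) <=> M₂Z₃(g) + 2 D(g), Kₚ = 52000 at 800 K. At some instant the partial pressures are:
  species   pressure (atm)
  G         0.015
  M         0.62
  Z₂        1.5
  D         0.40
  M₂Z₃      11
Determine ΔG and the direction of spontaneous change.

Qₚ = P(M₂Z₃)·P(D)² / (P(G)²·P(M)·P(Z₂)²) = (11)·(0.40)² / ((0.015)²·(0.62)·(1.5)²) = 5610
ΔG = RT ln(Qₚ/Kₚ) = (8.314 J mol⁻¹ K⁻¹)(800 K) × ln(5610/52000)
   = (6.651 kJ/mol)(-2.227) = -14.8 kJ/mol
ΔG < 0, so the forward reaction is spontaneous (proceeds forward).

ΔG = -14.8 kJ/mol; the forward reaction is spontaneous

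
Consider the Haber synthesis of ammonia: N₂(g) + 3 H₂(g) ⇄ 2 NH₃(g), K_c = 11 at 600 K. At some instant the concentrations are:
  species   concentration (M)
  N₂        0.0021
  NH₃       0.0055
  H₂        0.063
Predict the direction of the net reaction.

toward reactants

Q_c = [NH₃]² / ([N₂]·[H₂]³) = (0.0055)² / ((0.0021)·(0.063)³) = 58
Q_c = 58 > K_c = 11, so the reverse reaction proceeds.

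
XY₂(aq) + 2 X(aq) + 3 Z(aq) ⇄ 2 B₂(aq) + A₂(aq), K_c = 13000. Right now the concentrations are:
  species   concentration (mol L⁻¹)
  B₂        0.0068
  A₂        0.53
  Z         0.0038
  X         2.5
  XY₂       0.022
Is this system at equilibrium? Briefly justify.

no; Q < K, reaction proceeds forward

Q_c = [B₂]²·[A₂] / ([XY₂]·[X]²·[Z]³) = (0.0068)²·(0.53) / ((0.022)·(2.5)²·(0.0038)³) = 3200
Q_c = 3200 < K_c = 13000: net forward reaction.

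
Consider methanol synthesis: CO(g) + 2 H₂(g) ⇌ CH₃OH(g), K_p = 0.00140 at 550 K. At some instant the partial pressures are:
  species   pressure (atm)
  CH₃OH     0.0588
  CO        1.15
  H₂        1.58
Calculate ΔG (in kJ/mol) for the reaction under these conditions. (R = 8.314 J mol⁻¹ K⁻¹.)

Q_p = P(CH₃OH) / (P(CO)·P(H₂)²) = (0.0588) / ((1.15)·(1.58)²) = 0.0205
ΔG = RT ln(Q_p/K_p) = (8.314 J mol⁻¹ K⁻¹)(550 K) × ln(0.0205/0.00140)
   = (4.573 kJ/mol)(2.684) = 12.3 kJ/mol
ΔG > 0, so the forward reaction is non-spontaneous (proceeds in reverse).

ΔG = 12.3 kJ/mol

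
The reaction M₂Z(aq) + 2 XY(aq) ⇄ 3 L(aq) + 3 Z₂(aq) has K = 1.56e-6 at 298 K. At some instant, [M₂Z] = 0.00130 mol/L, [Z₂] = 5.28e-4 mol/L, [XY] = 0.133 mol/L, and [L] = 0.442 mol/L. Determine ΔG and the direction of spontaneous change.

Q = [L]³·[Z₂]³ / ([M₂Z]·[XY]²) = (0.442)³·(5.28e-4)³ / ((0.00130)·(0.133)²) = 5.53e-7
ΔG = RT ln(Q/K) = (8.314 J mol⁻¹ K⁻¹)(298 K) × ln(5.53e-7/1.56e-6)
   = (2.478 kJ/mol)(-1.037) = -2.57 kJ/mol
ΔG < 0, so the forward reaction is spontaneous (proceeds forward).

ΔG = -2.57 kJ/mol; the forward reaction is spontaneous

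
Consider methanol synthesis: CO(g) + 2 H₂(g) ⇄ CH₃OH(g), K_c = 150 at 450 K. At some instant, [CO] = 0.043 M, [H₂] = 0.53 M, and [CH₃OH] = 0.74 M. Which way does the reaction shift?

forward (toward products)

Q_c = [CH₃OH] / ([CO]·[H₂]²) = (0.74) / ((0.043)·(0.53)²) = 61
Q_c = 61 < K_c = 150, so the forward reaction proceeds.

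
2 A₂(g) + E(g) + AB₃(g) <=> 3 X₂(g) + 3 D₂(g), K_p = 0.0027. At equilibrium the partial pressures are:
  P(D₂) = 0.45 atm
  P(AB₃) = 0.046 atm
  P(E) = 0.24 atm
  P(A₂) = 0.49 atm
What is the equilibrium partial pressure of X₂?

P(X₂) = 0.043 atm

At equilibrium, K_p = P(X₂)³·P(D₂)³ / (P(A₂)²·P(E)·P(AB₃)) = 0.0027.
(P(X₂))³·(0.45)³ / ((0.49)²·(0.24)·(0.046)) = 0.0027
P(X₂)³ = 7.85×10⁻⁵ ⇒ P(X₂) = 0.043 atm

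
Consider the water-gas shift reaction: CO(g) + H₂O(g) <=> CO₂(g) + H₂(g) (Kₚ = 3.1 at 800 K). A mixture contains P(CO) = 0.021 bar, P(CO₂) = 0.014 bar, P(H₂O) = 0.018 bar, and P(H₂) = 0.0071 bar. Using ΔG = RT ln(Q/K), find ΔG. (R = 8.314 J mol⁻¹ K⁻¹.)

ΔG = -16.4 kJ/mol

Qₚ = P(CO₂)·P(H₂) / (P(CO)·P(H₂O)) = (0.014)·(0.0071) / ((0.021)·(0.018)) = 0.263
ΔG = RT ln(Qₚ/Kₚ) = (8.314 J mol⁻¹ K⁻¹)(800 K) × ln(0.263/3.1)
   = (6.651 kJ/mol)(-2.467) = -16.4 kJ/mol
ΔG < 0, so the forward reaction is spontaneous (proceeds forward).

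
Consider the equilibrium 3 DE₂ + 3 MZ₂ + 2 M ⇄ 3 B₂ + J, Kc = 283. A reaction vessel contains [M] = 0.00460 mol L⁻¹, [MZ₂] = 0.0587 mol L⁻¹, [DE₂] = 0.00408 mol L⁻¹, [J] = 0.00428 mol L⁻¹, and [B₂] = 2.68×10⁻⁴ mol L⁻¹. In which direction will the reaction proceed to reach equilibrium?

neither direction; the system is at equilibrium

Qc = [B₂]³·[J] / ([DE₂]³·[MZ₂]³·[M]²) = (2.68×10⁻⁴)³·(0.00428) / ((0.00408)³·(0.0587)³·(0.00460)²) = 283
Qc = 283 = Kc, so the system is already at equilibrium.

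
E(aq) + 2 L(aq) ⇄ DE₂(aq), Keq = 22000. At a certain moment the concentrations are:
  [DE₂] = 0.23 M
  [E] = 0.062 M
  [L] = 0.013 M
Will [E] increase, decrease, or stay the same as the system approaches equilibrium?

Q = [DE₂] / ([E]·[L]²) = (0.23) / ((0.062)·(0.013)²) = 22000
Q = 22000 = Keq; the system is at equilibrium.

stay the same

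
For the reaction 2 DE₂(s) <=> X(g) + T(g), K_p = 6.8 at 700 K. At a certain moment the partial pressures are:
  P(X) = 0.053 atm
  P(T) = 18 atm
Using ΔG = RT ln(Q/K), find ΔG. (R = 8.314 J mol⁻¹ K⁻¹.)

ΔG = -11.4 kJ/mol

(DE₂ is a pure solid — omitted from Q_p.)
Q_p = P(X)·P(T) = (0.053)·(18) = 0.954
ΔG = RT ln(Q_p/K_p) = (8.314 J mol⁻¹ K⁻¹)(700 K) × ln(0.954/6.8)
   = (5.820 kJ/mol)(-1.964) = -11.4 kJ/mol
ΔG < 0, so the forward reaction is spontaneous (proceeds forward).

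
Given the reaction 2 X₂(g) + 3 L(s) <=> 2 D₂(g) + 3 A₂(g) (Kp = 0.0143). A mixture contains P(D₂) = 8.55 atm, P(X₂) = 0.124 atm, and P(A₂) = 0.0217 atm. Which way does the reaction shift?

in the reverse direction

(L is a pure solid — omitted from Qp.)
Qp = P(D₂)²·P(A₂)³ / P(X₂)² = (8.55)²·(0.0217)³ / (0.124)² = 0.0486
Qp = 0.0486 > Kp = 0.0143, so the reverse reaction proceeds.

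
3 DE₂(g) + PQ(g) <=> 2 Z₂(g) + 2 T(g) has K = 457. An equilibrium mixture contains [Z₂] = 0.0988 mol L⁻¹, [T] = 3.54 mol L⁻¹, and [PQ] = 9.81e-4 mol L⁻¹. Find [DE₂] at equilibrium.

[DE₂] = 0.649 mol L⁻¹

At equilibrium, K = [Z₂]²·[T]² / ([DE₂]³·[PQ]) = 457.
(0.0988)²·(3.54)² / (([DE₂])³·(9.81e-4)) = 457
[DE₂]³ = 0.273 ⇒ [DE₂] = 0.649 mol L⁻¹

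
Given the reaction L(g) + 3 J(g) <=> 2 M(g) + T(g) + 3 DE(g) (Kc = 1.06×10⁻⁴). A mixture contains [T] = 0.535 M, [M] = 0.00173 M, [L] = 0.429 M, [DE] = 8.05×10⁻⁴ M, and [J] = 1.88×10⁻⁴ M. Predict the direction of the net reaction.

Qc = [M]²·[T]·[DE]³ / ([L]·[J]³) = (0.00173)²·(0.535)·(8.05×10⁻⁴)³ / ((0.429)·(1.88×10⁻⁴)³) = 2.93×10⁻⁴
Qc = 2.93×10⁻⁴ > Kc = 1.06×10⁻⁴, so the reverse reaction proceeds.

to the left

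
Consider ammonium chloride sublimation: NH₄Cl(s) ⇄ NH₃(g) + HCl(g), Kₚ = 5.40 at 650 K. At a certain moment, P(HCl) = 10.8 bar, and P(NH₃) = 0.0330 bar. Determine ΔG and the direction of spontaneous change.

(NH₄Cl is a pure solid — omitted from Qₚ.)
Qₚ = P(NH₃)·P(HCl) = (0.0330)·(10.8) = 0.356
ΔG = RT ln(Qₚ/Kₚ) = (8.314 J mol⁻¹ K⁻¹)(650 K) × ln(0.356/5.40)
   = (5.404 kJ/mol)(-2.719) = -14.7 kJ/mol
ΔG < 0, so the forward reaction is spontaneous (proceeds forward).

ΔG = -14.7 kJ/mol; the forward reaction is spontaneous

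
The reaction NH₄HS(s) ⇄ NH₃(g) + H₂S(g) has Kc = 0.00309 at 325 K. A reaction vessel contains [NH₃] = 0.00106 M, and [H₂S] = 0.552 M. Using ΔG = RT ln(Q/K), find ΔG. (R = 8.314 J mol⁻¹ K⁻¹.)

(NH₄HS is a pure solid — omitted from Qc.)
Qc = [NH₃]·[H₂S] = (0.00106)·(0.552) = 5.85e-4
ΔG = RT ln(Qc/Kc) = (8.314 J mol⁻¹ K⁻¹)(325 K) × ln(5.85e-4/0.00309)
   = (2.702 kJ/mol)(-1.664) = -4.50 kJ/mol
ΔG < 0, so the forward reaction is spontaneous (proceeds forward).

ΔG = -4.50 kJ/mol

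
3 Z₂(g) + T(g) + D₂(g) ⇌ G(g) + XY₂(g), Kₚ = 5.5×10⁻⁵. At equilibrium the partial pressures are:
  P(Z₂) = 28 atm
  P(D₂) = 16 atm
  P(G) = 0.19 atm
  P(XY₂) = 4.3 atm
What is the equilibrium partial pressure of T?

P(T) = 0.042 atm

At equilibrium, Kₚ = P(G)·P(XY₂) / (P(Z₂)³·P(T)·P(D₂)) = 5.5×10⁻⁵.
(0.19)·(4.3) / ((28)³·(P(T))·(16)) = 5.5×10⁻⁵
P(T) = 0.0423 = 0.042 atm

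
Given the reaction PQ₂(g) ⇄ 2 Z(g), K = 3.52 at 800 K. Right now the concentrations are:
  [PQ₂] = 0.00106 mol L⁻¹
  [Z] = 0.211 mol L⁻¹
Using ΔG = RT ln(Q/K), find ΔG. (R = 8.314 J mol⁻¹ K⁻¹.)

ΔG = 16.5 kJ/mol

Q = [Z]² / [PQ₂] = (0.211)² / (0.00106) = 42.0
ΔG = RT ln(Q/K) = (8.314 J mol⁻¹ K⁻¹)(800 K) × ln(42.0/3.52)
   = (6.651 kJ/mol)(2.479) = 16.5 kJ/mol
ΔG > 0, so the forward reaction is non-spontaneous (proceeds in reverse).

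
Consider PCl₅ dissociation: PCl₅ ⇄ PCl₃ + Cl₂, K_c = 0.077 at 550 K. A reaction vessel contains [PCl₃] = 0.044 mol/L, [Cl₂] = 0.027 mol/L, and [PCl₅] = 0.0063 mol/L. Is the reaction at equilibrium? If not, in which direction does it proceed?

Q_c = [PCl₃]·[Cl₂] / [PCl₅] = (0.044)·(0.027) / (0.0063) = 0.19
Q_c = 0.19 > K_c = 0.077, so the reverse reaction proceeds.

to the left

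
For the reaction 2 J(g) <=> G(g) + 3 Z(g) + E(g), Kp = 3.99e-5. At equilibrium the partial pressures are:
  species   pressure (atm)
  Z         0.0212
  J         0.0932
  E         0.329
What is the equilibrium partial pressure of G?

P(G) = 0.111 atm

At equilibrium, Kp = P(G)·P(Z)³·P(E) / P(J)² = 3.99e-5.
(P(G))·(0.0212)³·(0.329) / (0.0932)² = 3.99e-5
P(G) = 0.111 atm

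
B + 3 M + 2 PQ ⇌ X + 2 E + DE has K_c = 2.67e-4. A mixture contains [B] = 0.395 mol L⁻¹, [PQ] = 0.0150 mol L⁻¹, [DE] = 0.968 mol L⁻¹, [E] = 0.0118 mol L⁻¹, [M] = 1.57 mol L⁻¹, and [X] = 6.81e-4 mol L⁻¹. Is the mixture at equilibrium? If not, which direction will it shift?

Q_c = [X]·[E]²·[DE] / ([B]·[M]³·[PQ]²) = (6.81e-4)·(0.0118)²·(0.968) / ((0.395)·(1.57)³·(0.0150)²) = 2.67e-4
Q_c = 2.67e-4 = K_c; the system is at equilibrium.

yes, at equilibrium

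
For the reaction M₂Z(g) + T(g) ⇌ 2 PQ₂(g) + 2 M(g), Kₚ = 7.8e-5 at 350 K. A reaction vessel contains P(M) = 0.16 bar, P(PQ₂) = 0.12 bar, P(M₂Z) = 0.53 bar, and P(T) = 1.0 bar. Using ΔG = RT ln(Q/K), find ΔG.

ΔG = 6.37 kJ/mol

Qₚ = P(PQ₂)²·P(M)² / (P(M₂Z)·P(T)) = (0.12)²·(0.16)² / ((0.53)·(1.0)) = 6.96e-4
ΔG = RT ln(Qₚ/Kₚ) = (8.314 J mol⁻¹ K⁻¹)(350 K) × ln(6.96e-4/7.8e-5)
   = (2.910 kJ/mol)(2.189) = 6.37 kJ/mol
ΔG > 0, so the forward reaction is non-spontaneous (proceeds in reverse).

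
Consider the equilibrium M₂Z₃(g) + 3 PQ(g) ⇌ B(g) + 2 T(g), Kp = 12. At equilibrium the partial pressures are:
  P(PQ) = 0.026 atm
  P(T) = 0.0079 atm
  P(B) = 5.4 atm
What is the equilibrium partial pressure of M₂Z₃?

P(M₂Z₃) = 1.6 atm

At equilibrium, Kp = P(B)·P(T)² / (P(M₂Z₃)·P(PQ)³) = 12.
(5.4)·(0.0079)² / ((P(M₂Z₃))·(0.026)³) = 12
P(M₂Z₃) = 1.60 = 1.6 atm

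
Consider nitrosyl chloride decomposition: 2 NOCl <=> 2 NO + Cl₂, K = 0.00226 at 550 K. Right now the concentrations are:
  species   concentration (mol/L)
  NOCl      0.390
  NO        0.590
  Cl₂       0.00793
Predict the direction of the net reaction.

reverse (toward reactants)

Q = [NO]²·[Cl₂] / [NOCl]² = (0.590)²·(0.00793) / (0.390)² = 0.0181
Q = 0.0181 > K = 0.00226, so the reverse reaction proceeds.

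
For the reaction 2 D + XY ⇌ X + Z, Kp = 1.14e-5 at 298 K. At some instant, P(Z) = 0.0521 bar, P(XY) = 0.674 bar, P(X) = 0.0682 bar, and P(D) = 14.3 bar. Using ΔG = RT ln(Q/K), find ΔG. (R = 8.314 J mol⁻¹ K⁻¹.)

Qp = P(X)·P(Z) / (P(D)²·P(XY)) = (0.0682)·(0.0521) / ((14.3)²·(0.674)) = 2.58e-5
ΔG = RT ln(Qp/Kp) = (8.314 J mol⁻¹ K⁻¹)(298 K) × ln(2.58e-5/1.14e-5)
   = (2.478 kJ/mol)(0.8168) = 2.02 kJ/mol
ΔG > 0, so the forward reaction is non-spontaneous (proceeds in reverse).

ΔG = 2.02 kJ/mol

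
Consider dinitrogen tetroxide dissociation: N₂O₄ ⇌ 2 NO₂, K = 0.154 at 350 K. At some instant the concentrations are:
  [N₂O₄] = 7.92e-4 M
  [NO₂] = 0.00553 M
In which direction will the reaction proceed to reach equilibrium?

Q = [NO₂]² / [N₂O₄] = (0.00553)² / (7.92e-4) = 0.0386
Q = 0.0386 < K = 0.154, so the forward reaction proceeds.

in the forward direction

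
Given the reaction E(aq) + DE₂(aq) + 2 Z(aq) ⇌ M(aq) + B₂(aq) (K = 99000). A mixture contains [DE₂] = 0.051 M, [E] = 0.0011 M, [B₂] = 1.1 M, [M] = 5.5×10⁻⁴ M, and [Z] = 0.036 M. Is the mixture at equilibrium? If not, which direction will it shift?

Q = [M]·[B₂] / ([E]·[DE₂]·[Z]²) = (5.5×10⁻⁴)·(1.1) / ((0.0011)·(0.051)·(0.036)²) = 8300
Q = 8300 < K = 99000: net forward reaction.

no; Q < K, reaction proceeds forward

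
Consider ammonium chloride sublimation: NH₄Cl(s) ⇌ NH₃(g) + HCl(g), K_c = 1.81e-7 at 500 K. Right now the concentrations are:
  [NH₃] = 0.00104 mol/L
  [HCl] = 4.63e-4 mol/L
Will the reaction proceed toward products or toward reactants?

to the left

(NH₄Cl is a pure solid — omitted from Q_c.)
Q_c = [NH₃]·[HCl] = (0.00104)·(4.63e-4) = 4.82e-7
Q_c = 4.82e-7 > K_c = 1.81e-7, so the reverse reaction proceeds.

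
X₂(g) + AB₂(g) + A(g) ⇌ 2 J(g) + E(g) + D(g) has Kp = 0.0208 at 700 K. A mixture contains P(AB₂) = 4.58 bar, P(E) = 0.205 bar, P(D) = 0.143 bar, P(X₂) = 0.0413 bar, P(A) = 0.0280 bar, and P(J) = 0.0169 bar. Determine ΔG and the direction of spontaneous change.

ΔG = -15.0 kJ/mol; the forward reaction is spontaneous

Qp = P(J)²·P(E)·P(D) / (P(X₂)·P(AB₂)·P(A)) = (0.0169)²·(0.205)·(0.143) / ((0.0413)·(4.58)·(0.0280)) = 0.00158
ΔG = RT ln(Qp/Kp) = (8.314 J mol⁻¹ K⁻¹)(700 K) × ln(0.00158/0.0208)
   = (5.820 kJ/mol)(-2.578) = -15.0 kJ/mol
ΔG < 0, so the forward reaction is spontaneous (proceeds forward).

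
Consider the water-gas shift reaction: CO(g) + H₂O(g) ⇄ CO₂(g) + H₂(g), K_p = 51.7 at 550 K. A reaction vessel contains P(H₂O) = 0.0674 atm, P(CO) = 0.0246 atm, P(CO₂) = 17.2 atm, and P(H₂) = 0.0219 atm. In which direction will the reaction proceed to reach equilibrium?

toward reactants

Q_p = P(CO₂)·P(H₂) / (P(CO)·P(H₂O)) = (17.2)·(0.0219) / ((0.0246)·(0.0674)) = 227
Q_p = 227 > K_p = 51.7, so the reverse reaction proceeds.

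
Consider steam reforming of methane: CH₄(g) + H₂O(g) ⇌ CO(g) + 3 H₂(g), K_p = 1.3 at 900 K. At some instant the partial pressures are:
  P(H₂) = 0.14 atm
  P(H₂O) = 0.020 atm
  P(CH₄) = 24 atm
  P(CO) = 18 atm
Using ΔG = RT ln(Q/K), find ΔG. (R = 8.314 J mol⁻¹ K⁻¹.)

ΔG = -19.0 kJ/mol

Q_p = P(CO)·P(H₂)³ / (P(CH₄)·P(H₂O)) = (18)·(0.14)³ / ((24)·(0.020)) = 0.103
ΔG = RT ln(Q_p/K_p) = (8.314 J mol⁻¹ K⁻¹)(900 K) × ln(0.103/1.3)
   = (7.483 kJ/mol)(-2.535) = -19.0 kJ/mol
ΔG < 0, so the forward reaction is spontaneous (proceeds forward).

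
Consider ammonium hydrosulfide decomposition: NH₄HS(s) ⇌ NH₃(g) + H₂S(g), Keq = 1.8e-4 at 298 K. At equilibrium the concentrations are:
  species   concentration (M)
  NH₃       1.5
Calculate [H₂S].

(NH₄HS is a pure solid — omitted from Keq.)
At equilibrium, Keq = [NH₃]·[H₂S] = 1.8e-4.
(1.5)·([H₂S]) = 1.8e-4
[H₂S] = 1.20e-4 = 1.2e-4 M

[H₂S] = 1.2e-4 M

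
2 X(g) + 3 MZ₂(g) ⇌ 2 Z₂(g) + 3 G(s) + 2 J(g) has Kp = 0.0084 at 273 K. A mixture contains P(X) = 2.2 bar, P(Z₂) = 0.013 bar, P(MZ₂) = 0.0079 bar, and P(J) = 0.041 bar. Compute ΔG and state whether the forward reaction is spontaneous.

ΔG = 6.02 kJ/mol; the forward reaction is non-spontaneous

(G is a pure solid — omitted from Qp.)
Qp = P(Z₂)²·P(J)² / (P(X)²·P(MZ₂)³) = (0.013)²·(0.041)² / ((2.2)²·(0.0079)³) = 0.119
ΔG = RT ln(Qp/Kp) = (8.314 J mol⁻¹ K⁻¹)(273 K) × ln(0.119/0.0084)
   = (2.270 kJ/mol)(2.651) = 6.02 kJ/mol
ΔG > 0, so the forward reaction is non-spontaneous (proceeds in reverse).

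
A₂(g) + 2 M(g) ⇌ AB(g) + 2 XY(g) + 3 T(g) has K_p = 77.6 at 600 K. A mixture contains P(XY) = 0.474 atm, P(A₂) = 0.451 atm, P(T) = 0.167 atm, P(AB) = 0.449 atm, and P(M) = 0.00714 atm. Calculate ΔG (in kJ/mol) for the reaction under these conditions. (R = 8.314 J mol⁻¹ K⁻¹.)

Q_p = P(AB)·P(XY)²·P(T)³ / (P(A₂)·P(M)²) = (0.449)·(0.474)²·(0.167)³ / ((0.451)·(0.00714)²) = 20.4
ΔG = RT ln(Q_p/K_p) = (8.314 J mol⁻¹ K⁻¹)(600 K) × ln(20.4/77.6)
   = (4.988 kJ/mol)(-1.336) = -6.66 kJ/mol
ΔG < 0, so the forward reaction is spontaneous (proceeds forward).

ΔG = -6.66 kJ/mol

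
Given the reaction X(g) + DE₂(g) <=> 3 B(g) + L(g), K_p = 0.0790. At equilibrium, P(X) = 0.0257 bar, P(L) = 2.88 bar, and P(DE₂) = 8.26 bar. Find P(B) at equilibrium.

At equilibrium, K_p = P(B)³·P(L) / (P(X)·P(DE₂)) = 0.0790.
(P(B))³·(2.88) / ((0.0257)·(8.26)) = 0.0790
P(B)³ = 0.00582 ⇒ P(B) = 0.180 bar

P(B) = 0.180 bar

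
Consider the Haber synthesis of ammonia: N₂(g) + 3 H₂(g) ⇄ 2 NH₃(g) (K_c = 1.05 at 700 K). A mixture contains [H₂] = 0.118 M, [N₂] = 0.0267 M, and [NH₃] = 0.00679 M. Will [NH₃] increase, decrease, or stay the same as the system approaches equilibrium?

stay the same

Q_c = [NH₃]² / ([N₂]·[H₂]³) = (0.00679)² / ((0.0267)·(0.118)³) = 1.05
Q_c = 1.05 = K_c; the system is at equilibrium.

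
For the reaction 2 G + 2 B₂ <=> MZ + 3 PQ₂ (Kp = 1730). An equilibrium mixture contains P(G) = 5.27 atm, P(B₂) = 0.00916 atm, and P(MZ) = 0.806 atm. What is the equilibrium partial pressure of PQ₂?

At equilibrium, Kp = P(MZ)·P(PQ₂)³ / (P(G)²·P(B₂)²) = 1730.
(0.806)·(P(PQ₂))³ / ((5.27)²·(0.00916)²) = 1730
P(PQ₂)³ = 5.00 ⇒ P(PQ₂) = 1.71 atm

P(PQ₂) = 1.71 atm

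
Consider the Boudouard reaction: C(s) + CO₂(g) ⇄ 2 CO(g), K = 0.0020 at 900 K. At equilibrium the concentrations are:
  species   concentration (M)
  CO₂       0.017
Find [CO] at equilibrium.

[CO] = 0.0058 M

(C is a pure solid — omitted from K.)
At equilibrium, K = [CO]² / [CO₂] = 0.0020.
([CO])² / (0.017) = 0.0020
[CO]² = 3.40×10⁻⁵ ⇒ [CO] = 0.0058 M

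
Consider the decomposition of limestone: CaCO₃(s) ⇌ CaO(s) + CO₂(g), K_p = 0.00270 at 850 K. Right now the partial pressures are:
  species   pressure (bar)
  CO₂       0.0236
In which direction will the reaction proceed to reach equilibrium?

(CaCO₃, CaO are pure solids — omitted from Q_p.)
Q_p = P(CO₂) = 0.0236
Q_p = 0.0236 > K_p = 0.00270, so the reverse reaction proceeds.

reverse (toward reactants)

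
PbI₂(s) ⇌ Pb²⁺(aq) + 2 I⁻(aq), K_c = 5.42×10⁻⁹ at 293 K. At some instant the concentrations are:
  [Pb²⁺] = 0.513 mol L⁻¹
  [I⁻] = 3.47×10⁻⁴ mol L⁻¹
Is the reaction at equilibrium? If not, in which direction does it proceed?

toward reactants

(PbI₂ is a pure solid — omitted from Q_c.)
Q_c = [Pb²⁺]·[I⁻]² = (0.513)·(3.47×10⁻⁴)² = 6.18×10⁻⁸
Q_c = 6.18×10⁻⁸ > K_c = 5.42×10⁻⁹, so the reverse reaction proceeds.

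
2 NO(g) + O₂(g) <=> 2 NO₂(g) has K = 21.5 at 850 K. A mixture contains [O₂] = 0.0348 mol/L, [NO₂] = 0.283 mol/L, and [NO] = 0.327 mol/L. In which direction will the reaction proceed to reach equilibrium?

at equilibrium

Q = [NO₂]² / ([NO]²·[O₂]) = (0.283)² / ((0.327)²·(0.0348)) = 21.5
Q = 21.5 = K, so the system is already at equilibrium.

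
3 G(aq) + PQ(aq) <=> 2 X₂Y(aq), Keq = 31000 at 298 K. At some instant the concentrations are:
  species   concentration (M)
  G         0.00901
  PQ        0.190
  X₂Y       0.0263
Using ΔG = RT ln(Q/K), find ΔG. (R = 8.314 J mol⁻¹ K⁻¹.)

ΔG = -4.53 kJ/mol

Q = [X₂Y]² / ([G]³·[PQ]) = (0.0263)² / ((0.00901)³·(0.190)) = 4980
ΔG = RT ln(Q/Keq) = (8.314 J mol⁻¹ K⁻¹)(298 K) × ln(4980/31000)
   = (2.478 kJ/mol)(-1.829) = -4.53 kJ/mol
ΔG < 0, so the forward reaction is spontaneous (proceeds forward).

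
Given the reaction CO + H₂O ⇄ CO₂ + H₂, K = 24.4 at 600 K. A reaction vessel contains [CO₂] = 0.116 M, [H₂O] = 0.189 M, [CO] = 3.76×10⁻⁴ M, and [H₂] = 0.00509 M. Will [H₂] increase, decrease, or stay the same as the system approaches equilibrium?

increase

Q = [CO₂]·[H₂] / ([CO]·[H₂O]) = (0.116)·(0.00509) / ((3.76×10⁻⁴)·(0.189)) = 8.31
Q = 8.31 < K = 24.4: net forward reaction.
H₂ is a product, so it increases.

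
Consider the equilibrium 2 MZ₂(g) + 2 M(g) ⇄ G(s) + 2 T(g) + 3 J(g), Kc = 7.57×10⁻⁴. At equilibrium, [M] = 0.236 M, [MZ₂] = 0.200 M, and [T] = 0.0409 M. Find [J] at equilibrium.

(G is a pure solid — omitted from Kc.)
At equilibrium, Kc = [T]²·[J]³ / ([MZ₂]²·[M]²) = 7.57×10⁻⁴.
(0.0409)²·([J])³ / ((0.200)²·(0.236)²) = 7.57×10⁻⁴
[J]³ = 0.00101 ⇒ [J] = 0.100 M

[J] = 0.100 M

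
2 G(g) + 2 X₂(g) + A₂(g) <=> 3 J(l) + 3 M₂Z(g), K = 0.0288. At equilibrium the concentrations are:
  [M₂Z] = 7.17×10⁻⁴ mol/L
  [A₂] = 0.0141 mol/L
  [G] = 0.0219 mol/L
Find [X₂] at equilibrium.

(J is a pure liquid — omitted from K.)
At equilibrium, K = [M₂Z]³ / ([G]²·[X₂]²·[A₂]) = 0.0288.
(7.17×10⁻⁴)³ / ((0.0219)²·([X₂])²·(0.0141)) = 0.0288
[X₂]² = 0.00189 ⇒ [X₂] = 0.0435 mol/L

[X₂] = 0.0435 mol/L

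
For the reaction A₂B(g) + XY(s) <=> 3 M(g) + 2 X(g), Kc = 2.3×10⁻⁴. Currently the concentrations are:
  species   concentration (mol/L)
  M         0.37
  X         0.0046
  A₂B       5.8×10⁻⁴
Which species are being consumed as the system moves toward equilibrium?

(XY is a pure solid — omitted from Qc.)
Qc = [M]³·[X]² / [A₂B] = (0.37)³·(0.0046)² / (5.8×10⁻⁴) = 0.0018
Qc = 0.0018 > Kc = 2.3×10⁻⁴: net reverse reaction.

M, X (products)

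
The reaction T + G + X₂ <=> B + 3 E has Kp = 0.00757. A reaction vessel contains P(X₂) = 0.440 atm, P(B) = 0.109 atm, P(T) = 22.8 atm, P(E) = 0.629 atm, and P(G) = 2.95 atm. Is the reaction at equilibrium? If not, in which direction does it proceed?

Qp = P(B)·P(E)³ / (P(T)·P(G)·P(X₂)) = (0.109)·(0.629)³ / ((22.8)·(2.95)·(0.440)) = 9.17e-4
Qp = 9.17e-4 < Kp = 0.00757, so the forward reaction proceeds.

toward products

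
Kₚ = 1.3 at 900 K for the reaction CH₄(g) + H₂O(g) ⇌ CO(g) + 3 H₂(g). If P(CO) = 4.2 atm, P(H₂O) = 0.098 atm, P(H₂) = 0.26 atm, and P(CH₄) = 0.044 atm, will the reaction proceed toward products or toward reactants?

Qₚ = P(CO)·P(H₂)³ / (P(CH₄)·P(H₂O)) = (4.2)·(0.26)³ / ((0.044)·(0.098)) = 17
Qₚ = 17 > Kₚ = 1.3, so the reverse reaction proceeds.

reverse (toward reactants)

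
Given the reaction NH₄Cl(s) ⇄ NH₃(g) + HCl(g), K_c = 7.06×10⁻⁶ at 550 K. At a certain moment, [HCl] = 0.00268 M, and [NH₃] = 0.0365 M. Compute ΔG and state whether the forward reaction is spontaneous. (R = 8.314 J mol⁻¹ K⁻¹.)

(NH₄Cl is a pure solid — omitted from Q_c.)
Q_c = [NH₃]·[HCl] = (0.0365)·(0.00268) = 9.78×10⁻⁵
ΔG = RT ln(Q_c/K_c) = (8.314 J mol⁻¹ K⁻¹)(550 K) × ln(9.78×10⁻⁵/7.06×10⁻⁶)
   = (4.573 kJ/mol)(2.628) = 12.0 kJ/mol
ΔG > 0, so the forward reaction is non-spontaneous (proceeds in reverse).

ΔG = 12.0 kJ/mol; the forward reaction is non-spontaneous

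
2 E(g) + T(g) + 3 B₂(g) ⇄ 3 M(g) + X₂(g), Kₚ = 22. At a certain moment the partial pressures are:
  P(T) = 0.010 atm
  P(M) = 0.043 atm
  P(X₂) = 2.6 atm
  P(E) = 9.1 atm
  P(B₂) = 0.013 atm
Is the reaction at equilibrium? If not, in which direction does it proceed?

Qₚ = P(M)³·P(X₂) / (P(E)²·P(T)·P(B₂)³) = (0.043)³·(2.6) / ((9.1)²·(0.010)·(0.013)³) = 110
Qₚ = 110 > Kₚ = 22, so the reverse reaction proceeds.

to the left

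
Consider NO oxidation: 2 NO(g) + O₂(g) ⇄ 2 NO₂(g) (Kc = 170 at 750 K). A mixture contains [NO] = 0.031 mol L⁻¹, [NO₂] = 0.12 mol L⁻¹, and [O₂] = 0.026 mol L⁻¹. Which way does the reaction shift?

Qc = [NO₂]² / ([NO]²·[O₂]) = (0.12)² / ((0.031)²·(0.026)) = 580
Qc = 580 > Kc = 170, so the reverse reaction proceeds.

reverse (toward reactants)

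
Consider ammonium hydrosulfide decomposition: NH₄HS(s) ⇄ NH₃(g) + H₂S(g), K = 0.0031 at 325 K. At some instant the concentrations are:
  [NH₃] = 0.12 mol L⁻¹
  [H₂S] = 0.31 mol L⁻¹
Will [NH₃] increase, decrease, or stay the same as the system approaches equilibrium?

decrease

(NH₄HS is a pure solid — omitted from Q.)
Q = [NH₃]·[H₂S] = (0.12)·(0.31) = 0.037
Q = 0.037 > K = 0.0031: net reverse reaction.
NH₃ is a product, so it decreases.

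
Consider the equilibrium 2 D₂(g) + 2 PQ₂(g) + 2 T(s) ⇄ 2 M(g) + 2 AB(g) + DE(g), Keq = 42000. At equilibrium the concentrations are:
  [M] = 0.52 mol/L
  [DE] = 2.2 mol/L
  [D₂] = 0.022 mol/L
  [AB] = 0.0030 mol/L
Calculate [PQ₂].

(T is a pure solid — omitted from Keq.)
At equilibrium, Keq = [M]²·[AB]²·[DE] / ([D₂]²·[PQ₂]²) = 42000.
(0.52)²·(0.0030)²·(2.2) / ((0.022)²·([PQ₂])²) = 42000
[PQ₂]² = 2.63e-7 ⇒ [PQ₂] = 5.1e-4 mol/L

[PQ₂] = 5.1e-4 mol/L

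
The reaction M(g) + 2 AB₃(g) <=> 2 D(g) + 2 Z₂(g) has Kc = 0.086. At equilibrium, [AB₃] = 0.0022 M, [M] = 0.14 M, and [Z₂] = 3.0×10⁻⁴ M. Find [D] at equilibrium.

At equilibrium, Kc = [D]²·[Z₂]² / ([M]·[AB₃]²) = 0.086.
([D])²·(3.0×10⁻⁴)² / ((0.14)·(0.0022)²) = 0.086
[D]² = 0.647 ⇒ [D] = 0.80 M

[D] = 0.80 M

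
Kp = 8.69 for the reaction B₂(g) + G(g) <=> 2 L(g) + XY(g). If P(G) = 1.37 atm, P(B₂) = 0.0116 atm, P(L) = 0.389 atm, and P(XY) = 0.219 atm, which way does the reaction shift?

Qp = P(L)²·P(XY) / (P(B₂)·P(G)) = (0.389)²·(0.219) / ((0.0116)·(1.37)) = 2.09
Qp = 2.09 < Kp = 8.69, so the forward reaction proceeds.

to the right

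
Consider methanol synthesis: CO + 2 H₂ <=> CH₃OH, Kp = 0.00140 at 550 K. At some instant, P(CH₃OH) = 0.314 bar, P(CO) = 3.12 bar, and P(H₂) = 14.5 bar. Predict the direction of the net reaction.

forward (toward products)

Qp = P(CH₃OH) / (P(CO)·P(H₂)²) = (0.314) / ((3.12)·(14.5)²) = 4.79×10⁻⁴
Qp = 4.79×10⁻⁴ < Kp = 0.00140, so the forward reaction proceeds.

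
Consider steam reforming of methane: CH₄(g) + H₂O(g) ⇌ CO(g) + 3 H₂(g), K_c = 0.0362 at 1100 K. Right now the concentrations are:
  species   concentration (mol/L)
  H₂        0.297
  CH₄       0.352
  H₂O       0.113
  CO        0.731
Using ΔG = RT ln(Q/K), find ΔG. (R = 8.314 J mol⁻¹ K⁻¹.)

Q_c = [CO]·[H₂]³ / ([CH₄]·[H₂O]) = (0.731)·(0.297)³ / ((0.352)·(0.113)) = 0.481
ΔG = RT ln(Q_c/K_c) = (8.314 J mol⁻¹ K⁻¹)(1100 K) × ln(0.481/0.0362)
   = (9.145 kJ/mol)(2.587) = 23.7 kJ/mol
ΔG > 0, so the forward reaction is non-spontaneous (proceeds in reverse).

ΔG = 23.7 kJ/mol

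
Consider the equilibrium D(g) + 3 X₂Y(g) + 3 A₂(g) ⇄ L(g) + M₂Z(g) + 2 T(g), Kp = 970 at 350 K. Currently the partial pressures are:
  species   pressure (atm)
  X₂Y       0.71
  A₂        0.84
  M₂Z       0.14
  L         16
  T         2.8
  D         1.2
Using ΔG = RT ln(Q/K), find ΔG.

ΔG = -7.69 kJ/mol

Qp = P(L)·P(M₂Z)·P(T)² / (P(D)·P(X₂Y)³·P(A₂)³) = (16)·(0.14)·(2.8)² / ((1.2)·(0.71)³·(0.84)³) = 69.0
ΔG = RT ln(Qp/Kp) = (8.314 J mol⁻¹ K⁻¹)(350 K) × ln(69.0/970)
   = (2.910 kJ/mol)(-2.643) = -7.69 kJ/mol
ΔG < 0, so the forward reaction is spontaneous (proceeds forward).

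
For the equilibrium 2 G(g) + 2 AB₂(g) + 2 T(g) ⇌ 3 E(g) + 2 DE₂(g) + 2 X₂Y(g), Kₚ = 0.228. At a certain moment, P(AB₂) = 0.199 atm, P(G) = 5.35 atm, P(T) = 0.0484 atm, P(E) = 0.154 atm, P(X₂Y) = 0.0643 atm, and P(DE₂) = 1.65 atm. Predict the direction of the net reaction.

Qₚ = P(E)³·P(DE₂)²·P(X₂Y)² / (P(G)²·P(AB₂)²·P(T)²) = (0.154)³·(1.65)²·(0.0643)² / ((5.35)²·(0.199)²·(0.0484)²) = 0.0155
Qₚ = 0.0155 < Kₚ = 0.228, so the forward reaction proceeds.

in the forward direction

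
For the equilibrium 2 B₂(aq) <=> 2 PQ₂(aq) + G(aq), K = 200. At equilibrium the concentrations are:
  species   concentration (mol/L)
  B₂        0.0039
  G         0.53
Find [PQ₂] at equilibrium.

At equilibrium, K = [PQ₂]²·[G] / [B₂]² = 200.
([PQ₂])²·(0.53) / (0.0039)² = 200
[PQ₂]² = 0.00574 ⇒ [PQ₂] = 0.076 mol/L

[PQ₂] = 0.076 mol/L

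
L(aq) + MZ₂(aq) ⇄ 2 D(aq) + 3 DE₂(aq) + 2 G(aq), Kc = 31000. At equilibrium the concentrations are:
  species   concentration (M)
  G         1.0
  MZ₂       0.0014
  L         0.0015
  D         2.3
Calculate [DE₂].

[DE₂] = 0.23 M

At equilibrium, Kc = [D]²·[DE₂]³·[G]² / ([L]·[MZ₂]) = 31000.
(2.3)²·([DE₂])³·(1.0)² / ((0.0015)·(0.0014)) = 31000
[DE₂]³ = 0.0123 ⇒ [DE₂] = 0.23 M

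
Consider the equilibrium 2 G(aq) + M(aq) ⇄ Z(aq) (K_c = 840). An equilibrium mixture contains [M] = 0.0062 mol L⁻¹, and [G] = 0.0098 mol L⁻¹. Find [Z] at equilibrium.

[Z] = 5.0×10⁻⁴ mol L⁻¹

At equilibrium, K_c = [Z] / ([G]²·[M]) = 840.
([Z]) / ((0.0098)²·(0.0062)) = 840
[Z] = 5.00×10⁻⁴ = 5.0×10⁻⁴ mol L⁻¹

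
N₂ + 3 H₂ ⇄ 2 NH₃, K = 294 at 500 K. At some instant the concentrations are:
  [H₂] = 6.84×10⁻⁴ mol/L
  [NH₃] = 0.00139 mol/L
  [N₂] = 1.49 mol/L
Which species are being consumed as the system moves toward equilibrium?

NH₃ (products)

Q = [NH₃]² / ([N₂]·[H₂]³) = (0.00139)² / ((1.49)·(6.84×10⁻⁴)³) = 4050
Q = 4050 > K = 294: net reverse reaction.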